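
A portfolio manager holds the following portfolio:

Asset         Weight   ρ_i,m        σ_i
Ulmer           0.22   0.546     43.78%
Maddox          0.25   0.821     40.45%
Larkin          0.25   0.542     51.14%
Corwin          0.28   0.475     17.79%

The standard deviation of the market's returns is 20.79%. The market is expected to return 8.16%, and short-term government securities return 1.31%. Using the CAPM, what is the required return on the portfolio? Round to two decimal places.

β_Ulmer = 0.546 × 43.78% / 20.79% = 1.1498
β_Maddox = 0.821 × 40.45% / 20.79% = 1.5974
β_Larkin = 0.542 × 51.14% / 20.79% = 1.3332
β_Corwin = 0.475 × 17.79% / 20.79% = 0.4065
β_P = Σ w_i β_i = 0.22×1.1498 + 0.25×1.5974 + 0.25×1.3332 + 0.28×0.4065 = 1.0994
MRP = 8.16% − 1.31% = 6.85%
E(R_P) = R_f + β_P × MRP = 1.31% + 1.0994 × 6.85% = 8.84%

8.84%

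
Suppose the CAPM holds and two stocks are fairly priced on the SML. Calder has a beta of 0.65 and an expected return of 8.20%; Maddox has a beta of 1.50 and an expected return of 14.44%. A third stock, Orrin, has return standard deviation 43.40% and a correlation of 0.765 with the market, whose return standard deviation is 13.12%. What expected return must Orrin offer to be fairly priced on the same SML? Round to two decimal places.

22.01%

MRP = (14.44% − 8.20%) / (1.50 − 0.65) = 7.3412%
R_f = 8.20% − 0.65 × 7.3412% = 3.4282%
β_Orrin = ρ·σ_i/σ_m = 0.765 × 43.40 / 13.12 = 2.5306
E(R_Orrin) = R_f + β × MRP = 3.4282% + 2.5306 × 7.3412% = 22.01%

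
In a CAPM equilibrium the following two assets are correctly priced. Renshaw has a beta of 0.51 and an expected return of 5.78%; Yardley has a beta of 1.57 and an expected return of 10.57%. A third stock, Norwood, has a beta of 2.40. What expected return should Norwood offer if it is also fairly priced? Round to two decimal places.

MRP (SML slope) = (10.57% − 5.78%) / (1.57 − 0.51) = 4.79% / 1.06 = 4.5189%
R_f (intercept) = 5.78% − 0.51 × 4.5189% = 3.4754%
E(R_Norwood) = R_f + β × MRP = 3.4754% + 2.40 × 4.5189% = 14.32%

14.32%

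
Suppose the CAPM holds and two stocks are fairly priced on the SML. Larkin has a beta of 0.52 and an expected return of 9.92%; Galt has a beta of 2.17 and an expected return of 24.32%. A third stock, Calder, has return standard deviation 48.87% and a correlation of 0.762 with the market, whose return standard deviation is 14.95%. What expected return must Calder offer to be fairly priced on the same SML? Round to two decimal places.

27.12%

MRP = (24.32% − 9.92%) / (2.17 − 0.52) = 8.7273%
R_f = 9.92% − 0.52 × 8.7273% = 5.3818%
β_Calder = ρ·σ_i/σ_m = 0.762 × 48.87 / 14.95 = 2.4909
E(R_Calder) = R_f + β × MRP = 5.3818% + 2.4909 × 8.7273% = 27.12%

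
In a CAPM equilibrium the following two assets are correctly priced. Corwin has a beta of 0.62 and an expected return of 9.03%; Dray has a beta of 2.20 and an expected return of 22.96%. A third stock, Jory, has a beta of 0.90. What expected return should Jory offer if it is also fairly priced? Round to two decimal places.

MRP (SML slope) = (22.96% − 9.03%) / (2.20 − 0.62) = 13.93% / 1.58 = 8.8165%
R_f (intercept) = 9.03% − 0.62 × 8.8165% = 3.5638%
E(R_Jory) = R_f + β × MRP = 3.5638% + 0.90 × 8.8165% = 11.50%

11.50%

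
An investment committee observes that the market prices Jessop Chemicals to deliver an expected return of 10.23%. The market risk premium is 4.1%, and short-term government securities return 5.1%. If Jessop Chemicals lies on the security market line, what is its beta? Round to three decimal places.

1.251

β = (E(R) − R_f) / MRP = (10.23% − 5.1%) / 4.1% = 5.13% / 4.1% = 1.251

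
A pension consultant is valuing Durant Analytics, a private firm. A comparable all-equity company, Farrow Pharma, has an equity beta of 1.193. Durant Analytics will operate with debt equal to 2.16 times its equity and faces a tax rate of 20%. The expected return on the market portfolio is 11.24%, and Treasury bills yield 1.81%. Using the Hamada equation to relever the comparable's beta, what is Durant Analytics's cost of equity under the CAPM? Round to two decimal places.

β_L = β_U × [1 + (1 − t)(D/E)] = 1.193 × [1 + (1 − 0.20) × 2.16]
    = 1.193 × [1 + 0.80 × 2.16] = 1.193 × 2.7280 = 3.2545
MRP = 11.24% − 1.81% = 9.43%
E(R) = R_f + β_L × MRP = 1.81% + 3.2545 × 9.43% = 32.50%

32.50%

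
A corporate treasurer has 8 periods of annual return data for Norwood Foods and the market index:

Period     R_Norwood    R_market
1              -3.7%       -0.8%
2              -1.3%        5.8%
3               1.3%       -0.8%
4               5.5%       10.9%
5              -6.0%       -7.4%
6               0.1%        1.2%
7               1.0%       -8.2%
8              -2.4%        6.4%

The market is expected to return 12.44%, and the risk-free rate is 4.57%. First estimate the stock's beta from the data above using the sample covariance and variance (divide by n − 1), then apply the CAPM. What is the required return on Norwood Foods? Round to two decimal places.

6.59%

Mean R_i = (-3.7 − 1.3 + 1.3 + 5.5 − 6.0 + 0.1 + 1.0 − 2.4) / 8 = -0.6875%
Mean R_m = (-0.8 + 5.8 − 0.8 + 10.9 − 7.4 + 1.2 − 8.2 + 6.4) / 8 = 0.8875%
Σ(R_i − R̄_i)(R_m − R̄_m) = 80.1713  ⇒  Cov = 80.1713 / 7 = 11.4530
Σ(R_m − R̄_m)² = 311.8288  ⇒  Var(R_m) = 311.8288 / 7 = 44.5470
β = Cov / Var(R_m) = 11.4530 / 44.5470 = 0.2571
MRP = 12.44% − 4.57% = 7.87%
E(R) = R_f + β × MRP = 4.57% + 0.2571 × 7.87% = 6.59%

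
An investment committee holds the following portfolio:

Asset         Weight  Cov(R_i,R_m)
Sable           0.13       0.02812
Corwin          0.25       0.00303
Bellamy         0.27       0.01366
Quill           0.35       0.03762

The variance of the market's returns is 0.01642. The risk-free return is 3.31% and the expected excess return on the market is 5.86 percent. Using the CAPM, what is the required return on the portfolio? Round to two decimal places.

10.90%

β_Sable = 0.02812 / 0.01642 = 1.7125
β_Corwin = 0.00303 / 0.01642 = 0.1845
β_Bellamy = 0.01366 / 0.01642 = 0.8319
β_Quill = 0.03762 / 0.01642 = 2.2911
β_P = Σ w_i β_i = 0.13×1.7125 + 0.25×0.1845 + 0.27×0.8319 + 0.35×2.2911 = 1.2952
E(R_P) = R_f + β_P × MRP = 3.31% + 1.2952 × 5.86% = 10.90%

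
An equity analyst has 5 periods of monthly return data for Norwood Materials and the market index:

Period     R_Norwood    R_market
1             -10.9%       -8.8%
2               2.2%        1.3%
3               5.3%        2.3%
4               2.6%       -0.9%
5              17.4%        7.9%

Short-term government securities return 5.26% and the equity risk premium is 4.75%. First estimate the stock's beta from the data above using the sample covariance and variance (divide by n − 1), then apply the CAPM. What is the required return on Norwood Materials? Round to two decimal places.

Mean R_i = (-10.9 + 2.2 + 5.3 + 2.6 + 17.4) / 5 = 3.3200%
Mean R_m = (-8.8 + 1.3 + 2.3 − 0.9 + 7.9) / 5 = 0.3600%
Σ(R_i − R̄_i)(R_m − R̄_m) = 240.1140  ⇒  Cov = 240.1140 / 4 = 60.0285
Σ(R_m − R̄_m)² = 146.9920  ⇒  Var(R_m) = 146.9920 / 4 = 36.7480
β = Cov / Var(R_m) = 60.0285 / 36.7480 = 1.6335
E(R) = R_f + β × MRP = 5.26% + 1.6335 × 4.75% = 13.02%

13.02%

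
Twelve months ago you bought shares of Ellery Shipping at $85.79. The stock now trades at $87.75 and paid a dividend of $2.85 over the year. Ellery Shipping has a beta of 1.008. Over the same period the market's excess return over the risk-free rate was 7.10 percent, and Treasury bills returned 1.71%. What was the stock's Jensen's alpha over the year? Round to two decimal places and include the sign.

-3.26%

Realised HPR = (P1 + D1 − P0) / P0 = (87.75 + 2.85 − 85.79) / 85.79 = 4.81 / 85.79 = 5.6067%
CAPM required = R_f + β·MRP = 1.71% + 1.008 × 7.10% = 8.86680%
α = realised − required = 5.6067% − 8.86680% = -3.26%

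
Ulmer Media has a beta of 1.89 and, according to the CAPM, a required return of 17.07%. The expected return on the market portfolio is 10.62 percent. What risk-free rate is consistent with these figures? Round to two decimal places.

3.37%

E(R) = R_f + β(E(R_m) − R_f) = R_f(1 − β) + β·E(R_m)
17.07% = R_f × (1 − 1.89) + 1.89 × 10.62%
17.07% = R_f × -0.89 + 20.0718%
R_f = (17.07% − 20.0718%) / -0.89 = 3.37%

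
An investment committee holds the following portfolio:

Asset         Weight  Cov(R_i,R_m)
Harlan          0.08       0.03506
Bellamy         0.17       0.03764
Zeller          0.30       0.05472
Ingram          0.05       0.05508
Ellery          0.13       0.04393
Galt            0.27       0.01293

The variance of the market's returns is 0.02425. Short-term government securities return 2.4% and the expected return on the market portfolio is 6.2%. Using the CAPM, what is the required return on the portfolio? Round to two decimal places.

8.29%

β_Harlan = 0.03506 / 0.02425 = 1.4458
β_Bellamy = 0.03764 / 0.02425 = 1.5522
β_Zeller = 0.05472 / 0.02425 = 2.2565
β_Ingram = 0.05508 / 0.02425 = 2.2713
β_Ellery = 0.04393 / 0.02425 = 1.8115
β_Galt = 0.01293 / 0.02425 = 0.5332
β_P = Σ w_i β_i = 0.08×1.4458 + 0.17×1.5522 + 0.30×2.2565 + 0.05×2.2713 + 0.13×1.8115 + 0.27×0.5332 = 1.5495
MRP = 6.2% − 2.4% = 3.80%
E(R_P) = R_f + β_P × MRP = 2.4% + 1.5495 × 3.8% = 8.29%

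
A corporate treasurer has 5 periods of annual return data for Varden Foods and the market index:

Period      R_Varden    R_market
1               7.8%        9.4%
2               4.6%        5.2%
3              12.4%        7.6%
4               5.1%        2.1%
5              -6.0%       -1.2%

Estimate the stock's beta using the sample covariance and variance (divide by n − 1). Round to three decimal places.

Mean R_i = (7.8 + 4.6 + 12.4 + 5.1 − 6.0) / 5 = 4.7800%
Mean R_m = (9.4 + 5.2 + 7.6 + 2.1 − 1.2) / 5 = 4.6200%
Σ(R_i − R̄_i)(R_m − R̄_m) = 98.9720  ⇒  Cov = 98.9720 / 4 = 24.7430
Σ(R_m − R̄_m)² = 72.2880  ⇒  Var(R_m) = 72.2880 / 4 = 18.0720
β = Cov / Var(R_m) = 24.7430 / 18.0720 = 1.3691

1.369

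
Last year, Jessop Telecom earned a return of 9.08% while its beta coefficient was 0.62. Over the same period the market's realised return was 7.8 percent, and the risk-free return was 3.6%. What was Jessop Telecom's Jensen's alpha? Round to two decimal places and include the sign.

Market excess return = 7.8% − 3.6% = 4.20%
CAPM benchmark = R_f + β(R_m − R_f) = 3.6% + 0.62 × 4.2% = 6.2040%
α = actual − benchmark = 9.08% − 6.2040% = +2.88%

+2.88%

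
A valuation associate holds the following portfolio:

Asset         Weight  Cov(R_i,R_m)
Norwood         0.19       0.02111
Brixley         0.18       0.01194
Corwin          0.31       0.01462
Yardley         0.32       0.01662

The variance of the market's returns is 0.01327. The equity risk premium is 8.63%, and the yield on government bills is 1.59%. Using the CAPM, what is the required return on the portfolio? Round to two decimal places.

β_Norwood = 0.02111 / 0.01327 = 1.5908
β_Brixley = 0.01194 / 0.01327 = 0.8998
β_Corwin = 0.01462 / 0.01327 = 1.1017
β_Yardley = 0.01662 / 0.01327 = 1.2524
β_P = Σ w_i β_i = 0.19×1.5908 + 0.18×0.8998 + 0.31×1.1017 + 0.32×1.2524 = 1.2065
E(R_P) = R_f + β_P × MRP = 1.59% + 1.2065 × 8.63% = 12.00%

12.00%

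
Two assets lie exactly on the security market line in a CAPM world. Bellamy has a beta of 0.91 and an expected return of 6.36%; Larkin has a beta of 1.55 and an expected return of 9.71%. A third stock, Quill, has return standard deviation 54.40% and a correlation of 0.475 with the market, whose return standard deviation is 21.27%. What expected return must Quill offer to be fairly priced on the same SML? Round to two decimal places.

7.96%

MRP = (9.71% − 6.36%) / (1.55 − 0.91) = 5.2344%
R_f = 6.36% − 0.91 × 5.2344% = 1.5967%
β_Quill = ρ·σ_i/σ_m = 0.475 × 54.40 / 21.27 = 1.2149
E(R_Quill) = R_f + β × MRP = 1.5967% + 1.2149 × 5.2344% = 7.96%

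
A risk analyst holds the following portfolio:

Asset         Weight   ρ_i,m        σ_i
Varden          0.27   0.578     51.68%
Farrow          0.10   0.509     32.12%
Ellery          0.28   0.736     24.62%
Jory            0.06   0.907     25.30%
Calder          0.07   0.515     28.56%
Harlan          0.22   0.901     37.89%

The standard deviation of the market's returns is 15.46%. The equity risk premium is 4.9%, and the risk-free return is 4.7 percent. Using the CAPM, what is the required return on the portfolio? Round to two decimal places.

β_Varden = 0.578 × 51.68% / 15.46% = 1.9322
β_Farrow = 0.509 × 32.12% / 15.46% = 1.0575
β_Ellery = 0.736 × 24.62% / 15.46% = 1.1721
β_Jory = 0.907 × 25.30% / 15.46% = 1.4843
β_Calder = 0.515 × 28.56% / 15.46% = 0.9514
β_Harlan = 0.901 × 37.89% / 15.46% = 2.2082
β_P = Σ w_i β_i = 0.27×1.9322 + 0.10×1.0575 + 0.28×1.1721 + 0.06×1.4843 + 0.07×0.9514 + 0.22×2.2082 = 1.5971
E(R_P) = R_f + β_P × MRP = 4.7% + 1.5971 × 4.9% = 12.53%

12.53%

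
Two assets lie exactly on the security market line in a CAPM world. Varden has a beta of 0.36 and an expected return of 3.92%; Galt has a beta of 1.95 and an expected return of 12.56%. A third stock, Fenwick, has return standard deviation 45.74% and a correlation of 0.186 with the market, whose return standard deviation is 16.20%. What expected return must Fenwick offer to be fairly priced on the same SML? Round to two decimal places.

MRP = (12.56% − 3.92%) / (1.95 − 0.36) = 5.4340%
R_f = 3.92% − 0.36 × 5.4340% = 1.9638%
β_Fenwick = ρ·σ_i/σ_m = 0.186 × 45.74 / 16.20 = 0.5252
E(R_Fenwick) = R_f + β × MRP = 1.9638% + 0.5252 × 5.4340% = 4.82%

4.82%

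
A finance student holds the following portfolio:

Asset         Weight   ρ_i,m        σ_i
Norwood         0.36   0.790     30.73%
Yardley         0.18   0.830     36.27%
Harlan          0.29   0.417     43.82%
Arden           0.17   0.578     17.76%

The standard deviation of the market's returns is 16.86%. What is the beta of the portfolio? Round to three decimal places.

1.258

β_Norwood = 0.790 × 30.73% / 16.86% = 1.4399
β_Yardley = 0.830 × 36.27% / 16.86% = 1.7855
β_Harlan = 0.417 × 43.82% / 16.86% = 1.0838
β_Arden = 0.578 × 17.76% / 16.86% = 0.6089
β_P = Σ w_i β_i = 0.36×1.4399 + 0.18×1.7855 + 0.29×1.0838 + 0.17×0.6089 = 1.2576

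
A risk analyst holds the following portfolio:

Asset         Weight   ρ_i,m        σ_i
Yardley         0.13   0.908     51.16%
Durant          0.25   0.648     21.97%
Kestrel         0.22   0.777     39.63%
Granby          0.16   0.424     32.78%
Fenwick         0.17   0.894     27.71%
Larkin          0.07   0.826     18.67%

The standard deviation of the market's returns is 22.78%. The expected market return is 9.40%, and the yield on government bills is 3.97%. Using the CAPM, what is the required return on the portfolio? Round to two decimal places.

β_Yardley = 0.908 × 51.16% / 22.78% = 2.0392
β_Durant = 0.648 × 21.97% / 22.78% = 0.6250
β_Kestrel = 0.777 × 39.63% / 22.78% = 1.3517
β_Granby = 0.424 × 32.78% / 22.78% = 0.6101
β_Fenwick = 0.894 × 27.71% / 22.78% = 1.0875
β_Larkin = 0.826 × 18.67% / 22.78% = 0.6770
β_P = Σ w_i β_i = 0.13×2.0392 + 0.25×0.6250 + 0.22×1.3517 + 0.16×0.6101 + 0.17×1.0875 + 0.07×0.6770 = 1.0486
MRP = 9.40% − 3.97% = 5.43%
E(R_P) = R_f + β_P × MRP = 3.97% + 1.0486 × 5.43% = 9.66%

9.66%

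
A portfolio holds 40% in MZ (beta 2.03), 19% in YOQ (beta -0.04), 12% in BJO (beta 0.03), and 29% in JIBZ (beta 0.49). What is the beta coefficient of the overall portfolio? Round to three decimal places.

0.950

β_P = Σ w_i β_i = 0.40×2.03 + 0.19×-0.04 + 0.12×0.03 + 0.29×0.49 = 0.9501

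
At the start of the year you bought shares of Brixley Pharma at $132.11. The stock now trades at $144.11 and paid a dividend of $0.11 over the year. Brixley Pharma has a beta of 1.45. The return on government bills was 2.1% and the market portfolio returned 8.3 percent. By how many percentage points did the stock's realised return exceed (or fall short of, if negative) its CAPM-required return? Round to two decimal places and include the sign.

Realised HPR = (P1 + D1 − P0) / P0 = (144.11 + 0.11 − 132.11) / 132.11 = 12.11 / 132.11 = 9.1666%
MRP = 8.3% − 2.1% = 6.20%
CAPM required = R_f + β·MRP = 2.1% + 1.45 × 6.2% = 11.0900%
α = realised − required = 9.1666% − 11.0900% = -1.92%

-1.92%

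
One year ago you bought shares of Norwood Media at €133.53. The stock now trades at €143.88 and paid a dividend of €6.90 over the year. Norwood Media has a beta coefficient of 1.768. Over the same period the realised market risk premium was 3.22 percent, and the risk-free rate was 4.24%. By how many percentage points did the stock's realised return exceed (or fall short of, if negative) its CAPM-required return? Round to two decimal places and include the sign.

Realised HPR = (P1 + D1 − P0) / P0 = (143.88 + 6.90 − 133.53) / 133.53 = 17.25 / 133.53 = 12.9184%
CAPM required = R_f + β·MRP = 4.24% + 1.768 × 3.22% = 9.93296%
α = realised − required = 12.9184% − 9.93296% = +2.99%

+2.99%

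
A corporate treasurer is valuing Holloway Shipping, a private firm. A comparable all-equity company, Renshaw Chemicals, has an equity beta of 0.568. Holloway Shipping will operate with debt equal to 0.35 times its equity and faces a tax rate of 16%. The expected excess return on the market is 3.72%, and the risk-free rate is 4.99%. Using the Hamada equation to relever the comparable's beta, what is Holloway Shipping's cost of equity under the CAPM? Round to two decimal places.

7.72%

β_L = β_U × [1 + (1 − t)(D/E)] = 0.568 × [1 + (1 − 0.16) × 0.35]
    = 0.568 × [1 + 0.84 × 0.35] = 0.568 × 1.2940 = 0.7350
E(R) = R_f + β_L × MRP = 4.99% + 0.7350 × 3.72% = 7.72%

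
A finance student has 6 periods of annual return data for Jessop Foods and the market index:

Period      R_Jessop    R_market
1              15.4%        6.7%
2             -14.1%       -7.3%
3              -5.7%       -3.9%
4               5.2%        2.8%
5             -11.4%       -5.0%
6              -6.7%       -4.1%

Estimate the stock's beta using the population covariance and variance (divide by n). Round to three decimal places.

Mean R_i = (15.4 − 14.1 − 5.7 + 5.2 − 11.4 − 6.7) / 6 = -2.8833%
Mean R_m = (6.7 − 7.3 − 3.9 + 2.8 − 5.0 − 4.1) / 6 = -1.8000%
Σ(R_i − R̄_i)(R_m − R̄_m) = 296.2300  ⇒  Cov = 296.2300 / 6 = 49.3717
Σ(R_m − R̄_m)² = 143.6000  ⇒  Var(R_m) = 143.6000 / 6 = 23.9333
β = Cov / Var(R_m) = 49.3717 / 23.9333 = 2.0629

2.063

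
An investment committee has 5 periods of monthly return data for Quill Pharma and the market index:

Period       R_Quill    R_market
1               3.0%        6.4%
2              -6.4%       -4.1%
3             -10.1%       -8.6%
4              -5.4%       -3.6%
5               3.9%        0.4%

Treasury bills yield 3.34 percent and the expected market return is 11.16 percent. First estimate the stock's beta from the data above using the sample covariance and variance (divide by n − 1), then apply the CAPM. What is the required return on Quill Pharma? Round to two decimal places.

11.04%

Mean R_i = (3.0 − 6.4 − 10.1 − 5.4 + 3.9) / 5 = -3.0000%
Mean R_m = (6.4 − 4.1 − 8.6 − 3.6 + 0.4) / 5 = -1.9000%
Σ(R_i − R̄_i)(R_m − R̄_m) = 124.8000  ⇒  Cov = 124.8000 / 4 = 31.2000
Σ(R_m − R̄_m)² = 126.8000  ⇒  Var(R_m) = 126.8000 / 4 = 31.7000
β = Cov / Var(R_m) = 31.2000 / 31.7000 = 0.9842
MRP = 11.16% − 3.34% = 7.82%
E(R) = R_f + β × MRP = 3.34% + 0.9842 × 7.82% = 11.04%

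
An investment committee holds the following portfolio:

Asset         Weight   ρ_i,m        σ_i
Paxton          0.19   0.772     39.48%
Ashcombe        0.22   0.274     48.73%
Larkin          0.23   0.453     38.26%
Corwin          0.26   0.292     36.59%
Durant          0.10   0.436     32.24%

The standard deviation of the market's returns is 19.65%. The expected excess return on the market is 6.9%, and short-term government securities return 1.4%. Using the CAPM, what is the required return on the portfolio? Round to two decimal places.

β_Paxton = 0.772 × 39.48% / 19.65% = 1.5511
β_Ashcombe = 0.274 × 48.73% / 19.65% = 0.6795
β_Larkin = 0.453 × 38.26% / 19.65% = 0.8820
β_Corwin = 0.292 × 36.59% / 19.65% = 0.5437
β_Durant = 0.436 × 32.24% / 19.65% = 0.7154
β_P = Σ w_i β_i = 0.19×1.5511 + 0.22×0.6795 + 0.23×0.8820 + 0.26×0.5437 + 0.10×0.7154 = 0.8600
E(R_P) = R_f + β_P × MRP = 1.4% + 0.8600 × 6.9% = 7.33%

7.33%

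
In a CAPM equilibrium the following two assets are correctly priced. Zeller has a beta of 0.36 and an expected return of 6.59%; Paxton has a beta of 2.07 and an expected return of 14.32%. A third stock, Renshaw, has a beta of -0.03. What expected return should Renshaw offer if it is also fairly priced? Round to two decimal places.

4.83%

MRP (SML slope) = (14.32% − 6.59%) / (2.07 − 0.36) = 7.73% / 1.71 = 4.5205%
R_f (intercept) = 6.59% − 0.36 × 4.5205% = 4.9626%
E(R_Renshaw) = R_f + β × MRP = 4.9626% + -0.03 × 4.5205% = 4.83%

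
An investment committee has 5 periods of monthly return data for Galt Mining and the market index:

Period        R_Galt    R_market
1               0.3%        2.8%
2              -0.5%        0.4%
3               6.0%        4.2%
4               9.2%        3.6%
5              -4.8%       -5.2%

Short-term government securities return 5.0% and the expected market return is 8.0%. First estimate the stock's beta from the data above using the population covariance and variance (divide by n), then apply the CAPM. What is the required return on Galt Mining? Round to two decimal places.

8.67%

Mean R_i = (0.3 − 0.5 + 6.0 + 9.2 − 4.8) / 5 = 2.0400%
Mean R_m = (2.8 + 0.4 + 4.2 + 3.6 − 5.2) / 5 = 1.1600%
Σ(R_i − R̄_i)(R_m − R̄_m) = 72.0880  ⇒  Cov = 72.0880 / 5 = 14.4176
Σ(R_m − R̄_m)² = 58.9120  ⇒  Var(R_m) = 58.9120 / 5 = 11.7824
β = Cov / Var(R_m) = 14.4176 / 11.7824 = 1.2237
MRP = 8.0% − 5.0% = 3.00%
E(R) = R_f + β × MRP = 5.0% + 1.2237 × 3.0% = 8.67%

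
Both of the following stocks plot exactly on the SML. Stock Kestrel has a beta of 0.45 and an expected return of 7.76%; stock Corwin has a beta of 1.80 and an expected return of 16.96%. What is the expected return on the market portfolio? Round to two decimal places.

Both satisfy E(R) = R_f + β·MRP, so the slope of the SML is
MRP = (16.96% − 7.76%) / (1.80 − 0.45) = 9.20% / 1.35 = 6.8148%
R_f = E(R_Kestrel) − β_Kestrel·MRP = 7.76% − 0.45 × 6.8148% = 4.6933%
E(R_m) = R_f + MRP = 4.6933% + 6.8148% = 11.51%

11.51%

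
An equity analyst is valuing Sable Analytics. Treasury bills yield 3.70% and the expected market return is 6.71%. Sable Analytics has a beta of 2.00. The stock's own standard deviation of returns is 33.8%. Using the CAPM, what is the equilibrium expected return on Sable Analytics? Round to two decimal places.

9.72%

Market risk premium = E(R_m) − R_f = 6.71% − 3.70% = 3.01%
E(R) = R_f + β × MRP = 3.70% + 2.00 × 3.01% = 9.72%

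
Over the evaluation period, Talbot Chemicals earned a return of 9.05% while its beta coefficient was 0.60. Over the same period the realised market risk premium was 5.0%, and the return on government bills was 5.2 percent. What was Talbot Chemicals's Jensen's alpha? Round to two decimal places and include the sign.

CAPM benchmark = R_f + β(R_m − R_f) = 5.2% + 0.60 × 5.0% = 8.2000%
α = actual − benchmark = 9.05% − 8.2000% = +0.85%

+0.85%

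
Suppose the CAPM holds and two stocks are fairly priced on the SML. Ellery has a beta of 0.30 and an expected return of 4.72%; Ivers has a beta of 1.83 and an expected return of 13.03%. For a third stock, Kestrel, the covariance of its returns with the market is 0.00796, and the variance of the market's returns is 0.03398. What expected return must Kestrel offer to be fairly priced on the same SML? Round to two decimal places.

4.36%

MRP = (13.03% − 4.72%) / (1.83 − 0.30) = 5.4314%
R_f = 4.72% − 0.30 × 5.4314% = 3.0906%
β_Kestrel = Cov / Var(R_m) = 0.00796 / 0.03398 = 0.2343
E(R_Kestrel) = R_f + β × MRP = 3.0906% + 0.2343 × 5.4314% = 4.36%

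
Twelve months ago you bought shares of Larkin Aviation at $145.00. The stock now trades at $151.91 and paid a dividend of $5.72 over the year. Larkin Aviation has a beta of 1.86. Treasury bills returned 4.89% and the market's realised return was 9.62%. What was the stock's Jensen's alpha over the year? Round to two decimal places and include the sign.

Realised HPR = (P1 + D1 − P0) / P0 = (151.91 + 5.72 − 145.00) / 145.00 = 12.63 / 145.00 = 8.7103%
MRP = 9.62% − 4.89% = 4.73%
CAPM required = R_f + β·MRP = 4.89% + 1.86 × 4.73% = 13.6878%
α = realised − required = 8.7103% − 13.6878% = -4.98%

-4.98%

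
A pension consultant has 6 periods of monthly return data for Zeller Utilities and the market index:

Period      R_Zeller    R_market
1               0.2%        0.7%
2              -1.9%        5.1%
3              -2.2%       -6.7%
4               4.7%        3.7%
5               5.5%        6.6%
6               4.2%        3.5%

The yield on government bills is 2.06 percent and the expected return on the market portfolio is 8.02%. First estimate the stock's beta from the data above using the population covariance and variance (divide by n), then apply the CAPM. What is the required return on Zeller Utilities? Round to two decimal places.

4.75%

Mean R_i = (0.2 − 1.9 − 2.2 + 4.7 + 5.5 + 4.2) / 6 = 1.7500%
Mean R_m = (0.7 + 5.1 − 6.7 + 3.7 + 6.6 + 3.5) / 6 = 2.1500%
Σ(R_i − R̄_i)(R_m − R̄_m) = 51.0050  ⇒  Cov = 51.0050 / 6 = 8.5008
Σ(R_m − R̄_m)² = 113.1550  ⇒  Var(R_m) = 113.1550 / 6 = 18.8592
β = Cov / Var(R_m) = 8.5008 / 18.8592 = 0.4508
MRP = 8.02% − 2.06% = 5.96%
E(R) = R_f + β × MRP = 2.06% + 0.4508 × 5.96% = 4.75%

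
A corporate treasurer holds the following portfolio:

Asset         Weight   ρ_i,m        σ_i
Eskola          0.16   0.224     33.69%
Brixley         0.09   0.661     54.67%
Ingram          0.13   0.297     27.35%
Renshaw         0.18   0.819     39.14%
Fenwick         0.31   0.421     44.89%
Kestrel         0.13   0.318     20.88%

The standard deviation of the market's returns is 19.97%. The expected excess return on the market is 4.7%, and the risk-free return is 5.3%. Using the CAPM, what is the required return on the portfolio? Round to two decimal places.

β_Eskola = 0.224 × 33.69% / 19.97% = 0.3779
β_Brixley = 0.661 × 54.67% / 19.97% = 1.8096
β_Ingram = 0.297 × 27.35% / 19.97% = 0.4068
β_Renshaw = 0.819 × 39.14% / 19.97% = 1.6052
β_Fenwick = 0.421 × 44.89% / 19.97% = 0.9464
β_Kestrel = 0.318 × 20.88% / 19.97% = 0.3325
β_P = Σ w_i β_i = 0.16×0.3779 + 0.09×1.8096 + 0.13×0.4068 + 0.18×1.6052 + 0.31×0.9464 + 0.13×0.3325 = 0.9018
E(R_P) = R_f + β_P × MRP = 5.3% + 0.9018 × 4.7% = 9.54%

9.54%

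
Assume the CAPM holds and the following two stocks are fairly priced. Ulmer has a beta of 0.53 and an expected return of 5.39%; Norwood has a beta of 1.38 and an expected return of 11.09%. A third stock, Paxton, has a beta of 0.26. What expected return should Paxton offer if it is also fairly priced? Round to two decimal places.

3.58%

MRP (SML slope) = (11.09% − 5.39%) / (1.38 − 0.53) = 5.70% / 0.85 = 6.7059%
R_f (intercept) = 5.39% − 0.53 × 6.7059% = 1.8359%
E(R_Paxton) = R_f + β × MRP = 1.8359% + 0.26 × 6.7059% = 3.58%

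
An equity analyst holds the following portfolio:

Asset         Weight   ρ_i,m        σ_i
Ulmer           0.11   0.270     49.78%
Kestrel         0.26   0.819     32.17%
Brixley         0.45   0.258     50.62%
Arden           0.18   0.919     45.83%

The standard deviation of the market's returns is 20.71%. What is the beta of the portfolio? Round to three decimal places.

1.052

β_Ulmer = 0.270 × 49.78% / 20.71% = 0.6490
β_Kestrel = 0.819 × 32.17% / 20.71% = 1.2722
β_Brixley = 0.258 × 50.62% / 20.71% = 0.6306
β_Arden = 0.919 × 45.83% / 20.71% = 2.0337
β_P = Σ w_i β_i = 0.11×0.6490 + 0.26×1.2722 + 0.45×0.6306 + 0.18×2.0337 = 1.0520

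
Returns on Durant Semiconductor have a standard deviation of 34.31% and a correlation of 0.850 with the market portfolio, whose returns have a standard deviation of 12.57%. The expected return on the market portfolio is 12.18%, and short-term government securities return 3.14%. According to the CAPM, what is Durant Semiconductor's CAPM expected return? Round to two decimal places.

24.11%

β = ρ × σ_i / σ_m = 0.850 × 34.31% / 12.57% = 2.3201
MRP = 12.18% − 3.14% = 9.04%
E(R) = 3.14% + 2.3201 × 9.04% = 24.11%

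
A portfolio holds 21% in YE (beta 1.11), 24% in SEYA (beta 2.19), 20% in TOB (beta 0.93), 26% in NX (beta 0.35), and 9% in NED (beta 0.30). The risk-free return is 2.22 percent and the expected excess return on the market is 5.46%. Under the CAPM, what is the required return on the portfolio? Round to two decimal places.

8.02%

β_P = Σ w_i β_i = 0.21×1.11 + 0.24×2.19 + 0.20×0.93 + 0.26×0.35 + 0.09×0.30 = 1.0627
E(R_P) = R_f + β_P × MRP = 2.22% + 1.0627 × 5.46% = 8.02%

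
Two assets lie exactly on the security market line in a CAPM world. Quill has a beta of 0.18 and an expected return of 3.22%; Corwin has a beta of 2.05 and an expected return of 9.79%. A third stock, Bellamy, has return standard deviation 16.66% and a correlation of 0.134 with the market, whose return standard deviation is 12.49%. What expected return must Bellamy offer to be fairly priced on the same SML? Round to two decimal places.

MRP = (9.79% − 3.22%) / (2.05 − 0.18) = 3.5134%
R_f = 3.22% − 0.18 × 3.5134% = 2.5876%
β_Bellamy = ρ·σ_i/σ_m = 0.134 × 16.66 / 12.49 = 0.1787
E(R_Bellamy) = R_f + β × MRP = 2.5876% + 0.1787 × 3.5134% = 3.22%

3.22%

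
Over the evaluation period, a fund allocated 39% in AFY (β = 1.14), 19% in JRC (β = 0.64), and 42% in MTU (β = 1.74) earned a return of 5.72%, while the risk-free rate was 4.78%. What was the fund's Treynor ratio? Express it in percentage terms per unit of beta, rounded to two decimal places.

0.72%

β_P = 0.39×1.14 + 0.19×0.64 + 0.42×1.74 = 1.2970
Treynor = (R_P − R_f) / β_P = (5.72% − 4.78%) / 1.2970 = 0.94% / 1.2970 = 0.72%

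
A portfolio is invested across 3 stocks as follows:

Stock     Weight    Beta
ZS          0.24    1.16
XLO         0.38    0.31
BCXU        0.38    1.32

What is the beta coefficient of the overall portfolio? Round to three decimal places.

β_P = Σ w_i β_i = 0.24×1.16 + 0.38×0.31 + 0.38×1.32 = 0.8978

0.898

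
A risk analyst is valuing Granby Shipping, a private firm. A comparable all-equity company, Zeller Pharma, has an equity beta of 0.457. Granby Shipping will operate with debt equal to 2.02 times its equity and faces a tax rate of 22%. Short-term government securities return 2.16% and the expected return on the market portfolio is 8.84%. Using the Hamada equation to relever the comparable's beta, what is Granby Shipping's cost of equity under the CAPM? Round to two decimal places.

10.02%

β_L = β_U × [1 + (1 − t)(D/E)] = 0.457 × [1 + (1 − 0.22) × 2.02]
    = 0.457 × [1 + 0.78 × 2.02] = 0.457 × 2.5756 = 1.1770
MRP = 8.84% − 2.16% = 6.68%
E(R) = R_f + β_L × MRP = 2.16% + 1.1770 × 6.68% = 10.02%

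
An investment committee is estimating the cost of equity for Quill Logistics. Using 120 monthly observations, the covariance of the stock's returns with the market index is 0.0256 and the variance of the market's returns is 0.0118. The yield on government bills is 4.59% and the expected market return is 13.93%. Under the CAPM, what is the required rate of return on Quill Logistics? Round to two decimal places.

β = Cov(R_i, R_m) / Var(R_m) = 0.0256 / 0.0118 = 2.1695
MRP = 13.93% − 4.59% = 9.34%
E(R) = R_f + β × MRP = 4.59% + 2.1695 × 9.34% = 24.85%

24.85%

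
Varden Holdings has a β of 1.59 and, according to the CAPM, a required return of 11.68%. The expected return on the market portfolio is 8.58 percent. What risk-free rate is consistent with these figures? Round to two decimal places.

3.33%

E(R) = R_f + β(E(R_m) − R_f) = R_f(1 − β) + β·E(R_m)
11.68% = R_f × (1 − 1.59) + 1.59 × 8.58%
11.68% = R_f × -0.59 + 13.6422%
R_f = (11.68% − 13.6422%) / -0.59 = 3.33%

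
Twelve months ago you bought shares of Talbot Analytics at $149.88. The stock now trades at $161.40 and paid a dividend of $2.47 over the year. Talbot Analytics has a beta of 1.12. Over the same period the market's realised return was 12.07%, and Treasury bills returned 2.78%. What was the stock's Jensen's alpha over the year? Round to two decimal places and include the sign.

Realised HPR = (P1 + D1 − P0) / P0 = (161.40 + 2.47 − 149.88) / 149.88 = 13.99 / 149.88 = 9.3341%
MRP = 12.07% − 2.78% = 9.29%
CAPM required = R_f + β·MRP = 2.78% + 1.12 × 9.29% = 13.1848%
α = realised − required = 9.3341% − 13.1848% = -3.85%

-3.85%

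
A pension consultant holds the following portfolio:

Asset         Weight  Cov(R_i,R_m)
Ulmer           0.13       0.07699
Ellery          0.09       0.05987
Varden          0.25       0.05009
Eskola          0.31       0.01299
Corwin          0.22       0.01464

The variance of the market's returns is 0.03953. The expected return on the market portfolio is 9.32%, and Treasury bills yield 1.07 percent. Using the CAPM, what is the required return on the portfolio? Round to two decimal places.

8.41%

β_Ulmer = 0.07699 / 0.03953 = 1.9476
β_Ellery = 0.05987 / 0.03953 = 1.5145
β_Varden = 0.05009 / 0.03953 = 1.2671
β_Eskola = 0.01299 / 0.03953 = 0.3286
β_Corwin = 0.01464 / 0.03953 = 0.3704
β_P = Σ w_i β_i = 0.13×1.9476 + 0.09×1.5145 + 0.25×1.2671 + 0.31×0.3286 + 0.22×0.3704 = 0.8896
MRP = 9.32% − 1.07% = 8.25%
E(R_P) = R_f + β_P × MRP = 1.07% + 0.8896 × 8.25% = 8.41%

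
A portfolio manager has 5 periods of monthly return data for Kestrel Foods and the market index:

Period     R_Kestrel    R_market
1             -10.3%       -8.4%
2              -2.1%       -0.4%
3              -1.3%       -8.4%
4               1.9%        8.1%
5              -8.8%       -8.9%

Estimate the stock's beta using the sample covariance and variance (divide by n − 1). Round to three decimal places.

0.532

Mean R_i = (-10.3 − 2.1 − 1.3 + 1.9 − 8.8) / 5 = -4.1200%
Mean R_m = (-8.4 − 0.4 − 8.4 + 8.1 − 8.9) / 5 = -3.6000%
Σ(R_i − R̄_i)(R_m − R̄_m) = 117.8300  ⇒  Cov = 117.8300 / 4 = 29.4575
Σ(R_m − R̄_m)² = 221.3000  ⇒  Var(R_m) = 221.3000 / 4 = 55.3250
β = Cov / Var(R_m) = 29.4575 / 55.3250 = 0.5324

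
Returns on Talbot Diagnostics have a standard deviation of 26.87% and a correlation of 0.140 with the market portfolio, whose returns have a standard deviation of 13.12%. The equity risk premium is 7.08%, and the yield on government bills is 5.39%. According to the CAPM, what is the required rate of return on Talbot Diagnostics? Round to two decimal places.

β = ρ × σ_i / σ_m = 0.140 × 26.87% / 13.12% = 0.2867
E(R) = 5.39% + 0.2867 × 7.08% = 7.42%

7.42%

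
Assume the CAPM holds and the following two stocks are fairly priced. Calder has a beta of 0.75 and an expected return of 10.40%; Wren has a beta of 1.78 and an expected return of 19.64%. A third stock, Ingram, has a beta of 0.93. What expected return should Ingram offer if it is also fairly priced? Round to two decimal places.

12.01%

MRP (SML slope) = (19.64% − 10.40%) / (1.78 − 0.75) = 9.24% / 1.03 = 8.9709%
R_f (intercept) = 10.40% − 0.75 × 8.9709% = 3.6718%
E(R_Ingram) = R_f + β × MRP = 3.6718% + 0.93 × 8.9709% = 12.01%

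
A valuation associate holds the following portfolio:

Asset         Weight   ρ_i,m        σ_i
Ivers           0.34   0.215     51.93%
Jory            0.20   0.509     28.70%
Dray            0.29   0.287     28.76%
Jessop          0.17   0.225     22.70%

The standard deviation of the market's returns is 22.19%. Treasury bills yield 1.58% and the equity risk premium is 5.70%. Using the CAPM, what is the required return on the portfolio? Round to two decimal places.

β_Ivers = 0.215 × 51.93% / 22.19% = 0.5032
β_Jory = 0.509 × 28.70% / 22.19% = 0.6583
β_Dray = 0.287 × 28.76% / 22.19% = 0.3720
β_Jessop = 0.225 × 22.70% / 22.19% = 0.2302
β_P = Σ w_i β_i = 0.34×0.5032 + 0.20×0.6583 + 0.29×0.3720 + 0.17×0.2302 = 0.4498
E(R_P) = R_f + β_P × MRP = 1.58% + 0.4498 × 5.70% = 4.14%

4.14%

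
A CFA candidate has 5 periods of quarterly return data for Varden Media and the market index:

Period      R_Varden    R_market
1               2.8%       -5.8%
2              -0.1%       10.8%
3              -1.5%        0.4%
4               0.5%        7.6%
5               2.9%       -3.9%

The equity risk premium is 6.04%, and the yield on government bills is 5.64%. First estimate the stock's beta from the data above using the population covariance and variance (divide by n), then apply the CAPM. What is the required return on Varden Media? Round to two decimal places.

Mean R_i = (2.8 − 0.1 − 1.5 + 0.5 + 2.9) / 5 = 0.9200%
Mean R_m = (-5.8 + 10.8 + 0.4 + 7.6 − 3.9) / 5 = 1.8200%
Σ(R_i − R̄_i)(R_m − R̄_m) = -33.8020  ⇒  Cov = -33.8020 / 5 = -6.7604
Σ(R_m − R̄_m)² = 206.8480  ⇒  Var(R_m) = 206.8480 / 5 = 41.3696
β = Cov / Var(R_m) = -6.7604 / 41.3696 = -0.1634
E(R) = R_f + β × MRP = 5.64% + -0.1634 × 6.04% = 4.65%

4.65%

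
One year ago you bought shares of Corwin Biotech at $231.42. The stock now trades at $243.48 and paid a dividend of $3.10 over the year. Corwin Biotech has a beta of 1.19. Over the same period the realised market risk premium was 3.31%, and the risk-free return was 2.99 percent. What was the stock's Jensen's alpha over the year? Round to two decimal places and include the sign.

-0.38%

Realised HPR = (P1 + D1 − P0) / P0 = (243.48 + 3.10 − 231.42) / 231.42 = 15.16 / 231.42 = 6.5509%
CAPM required = R_f + β·MRP = 2.99% + 1.19 × 3.31% = 6.9289%
α = realised − required = 6.5509% − 6.9289% = -0.38%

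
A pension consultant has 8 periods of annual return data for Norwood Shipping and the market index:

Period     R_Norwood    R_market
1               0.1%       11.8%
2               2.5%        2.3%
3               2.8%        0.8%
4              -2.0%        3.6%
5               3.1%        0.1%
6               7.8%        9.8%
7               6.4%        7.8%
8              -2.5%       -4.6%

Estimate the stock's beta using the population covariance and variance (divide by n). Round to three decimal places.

Mean R_i = (0.1 + 2.5 + 2.8 − 2.0 + 3.1 + 7.8 + 6.4 − 2.5) / 8 = 2.2750%
Mean R_m = (11.8 + 2.3 + 0.8 + 3.6 + 0.1 + 9.8 + 7.8 − 4.6) / 8 = 3.9500%
Σ(R_i − R̄_i)(R_m − R̄_m) = 68.2500  ⇒  Cov = 68.2500 / 8 = 8.5313
Σ(R_m − R̄_m)² = 211.3600  ⇒  Var(R_m) = 211.3600 / 8 = 26.4200
β = Cov / Var(R_m) = 8.5313 / 26.4200 = 0.3229

0.323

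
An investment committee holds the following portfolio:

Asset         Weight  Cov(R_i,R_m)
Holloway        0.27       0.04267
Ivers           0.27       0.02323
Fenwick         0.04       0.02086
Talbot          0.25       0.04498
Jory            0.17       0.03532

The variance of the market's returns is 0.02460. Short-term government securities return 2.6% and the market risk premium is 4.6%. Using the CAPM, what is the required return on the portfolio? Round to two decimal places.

9.31%

β_Holloway = 0.04267 / 0.02460 = 1.7346
β_Ivers = 0.02323 / 0.02460 = 0.9443
β_Fenwick = 0.02086 / 0.02460 = 0.8480
β_Talbot = 0.04498 / 0.02460 = 1.8285
β_Jory = 0.03532 / 0.02460 = 1.4358
β_P = Σ w_i β_i = 0.27×1.7346 + 0.27×0.9443 + 0.04×0.8480 + 0.25×1.8285 + 0.17×1.4358 = 1.4584
E(R_P) = R_f + β_P × MRP = 2.6% + 1.4584 × 4.6% = 9.31%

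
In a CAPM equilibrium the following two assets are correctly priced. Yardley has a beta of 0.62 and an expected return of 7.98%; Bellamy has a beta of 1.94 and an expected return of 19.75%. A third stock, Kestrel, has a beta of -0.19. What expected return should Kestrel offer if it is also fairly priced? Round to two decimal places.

MRP (SML slope) = (19.75% − 7.98%) / (1.94 − 0.62) = 11.77% / 1.32 = 8.9167%
R_f (intercept) = 7.98% − 0.62 × 8.9167% = 2.4516%
E(R_Kestrel) = R_f + β × MRP = 2.4516% + -0.19 × 8.9167% = 0.76%

0.76%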